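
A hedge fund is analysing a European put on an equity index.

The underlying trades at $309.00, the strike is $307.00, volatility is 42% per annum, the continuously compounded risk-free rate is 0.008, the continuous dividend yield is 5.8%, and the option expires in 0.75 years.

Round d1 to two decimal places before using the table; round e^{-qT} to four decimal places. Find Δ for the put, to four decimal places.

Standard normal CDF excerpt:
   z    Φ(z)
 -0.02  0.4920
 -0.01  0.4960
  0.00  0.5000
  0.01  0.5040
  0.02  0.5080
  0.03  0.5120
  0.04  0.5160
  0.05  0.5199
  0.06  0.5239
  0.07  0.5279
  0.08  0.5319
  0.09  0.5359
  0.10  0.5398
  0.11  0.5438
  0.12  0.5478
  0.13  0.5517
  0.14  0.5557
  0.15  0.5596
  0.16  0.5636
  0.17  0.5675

σ√T = 0.42·√0.75 = 0.3637
ln(S/K) + (r − q + σ²/2)T = ln(309/307) + (0.008 − 0.058 + 0.42²/2)·0.75 = 0.0065 + 0.0286 = 0.0351
d₁ = 0.0351 / 0.3637 = 0.0966 which rounds to 0.10
N(d₁) = N(0.10) = 0.5398
Δ_put = exp(−qT)·(N(d₁) − 1) = 0.9574·(0.5398 − 1) = -0.4406

-0.4406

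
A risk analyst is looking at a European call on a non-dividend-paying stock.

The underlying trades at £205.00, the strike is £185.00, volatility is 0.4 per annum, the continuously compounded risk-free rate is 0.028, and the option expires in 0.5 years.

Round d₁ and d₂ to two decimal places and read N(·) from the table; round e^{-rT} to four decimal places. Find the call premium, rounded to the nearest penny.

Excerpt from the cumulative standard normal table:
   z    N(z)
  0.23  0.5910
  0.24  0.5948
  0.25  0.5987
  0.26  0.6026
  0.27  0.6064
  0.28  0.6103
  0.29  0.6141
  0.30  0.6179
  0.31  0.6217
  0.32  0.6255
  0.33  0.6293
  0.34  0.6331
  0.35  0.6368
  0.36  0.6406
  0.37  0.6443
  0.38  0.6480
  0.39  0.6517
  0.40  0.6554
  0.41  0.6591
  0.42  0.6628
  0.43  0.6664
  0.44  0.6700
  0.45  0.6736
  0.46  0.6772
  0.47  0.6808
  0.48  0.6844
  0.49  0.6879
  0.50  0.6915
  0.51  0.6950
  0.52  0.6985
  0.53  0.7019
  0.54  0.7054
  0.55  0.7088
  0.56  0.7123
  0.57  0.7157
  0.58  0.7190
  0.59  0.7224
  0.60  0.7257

£34.68

σ√T = 0.4·√0.5 = 0.2828
ln(S/K) + (r + σ²/2)T = ln(205/185) + (0.028 + 0.4²/2)·0.5 = 0.1027 + 0.0540 = 0.1567
d₁ = 0.1567 / 0.2828 = 0.5539 → 0.55
d₂ = d₁ − σ√T = 0.5539 − 0.2828 = 0.2710 → 0.27
exp(−rT) = exp(−0.028·0.5) = 0.9861
C = 205·N(0.55) − 185·0.9861·N(0.27) = 205·0.7088 − 185·0.9861·0.6064 = 145.3040 − 110.6246 = 34.6794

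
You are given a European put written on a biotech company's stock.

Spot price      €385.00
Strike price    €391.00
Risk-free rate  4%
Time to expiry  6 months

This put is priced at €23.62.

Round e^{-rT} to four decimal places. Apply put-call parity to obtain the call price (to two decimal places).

e^(−rT) = e^(−0.04·0.5) = 0.9802
Put-call parity: C − P = S − K·e^(−rT) = 385 − 391·0.9802 = 385 − 383.2582 = 1.7418
C = P + (C − P) = 23.62 + (1.7418) = 25.3618

€25.36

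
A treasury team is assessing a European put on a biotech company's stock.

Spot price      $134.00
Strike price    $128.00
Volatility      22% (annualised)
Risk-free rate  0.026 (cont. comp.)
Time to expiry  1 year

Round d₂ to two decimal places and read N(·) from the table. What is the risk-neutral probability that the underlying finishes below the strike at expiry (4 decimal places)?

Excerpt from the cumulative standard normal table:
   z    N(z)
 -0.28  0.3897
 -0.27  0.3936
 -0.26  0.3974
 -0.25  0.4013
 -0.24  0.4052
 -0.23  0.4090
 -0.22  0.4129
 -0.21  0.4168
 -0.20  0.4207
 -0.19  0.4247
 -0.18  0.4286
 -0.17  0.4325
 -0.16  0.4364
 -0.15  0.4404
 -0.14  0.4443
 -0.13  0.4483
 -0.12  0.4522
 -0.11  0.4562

σ√T = 0.22·√1 = 0.2200
d₁ = [ln(134/128) + (0.026 + ½·0.22²)·1] / (σ√T) = (0.0458 + 0.0502) / 0.2200 = 0.4364 which rounds to 0.44
d₂ = 0.4364 − 0.2200 = 0.2164 which rounds to 0.22
Risk-neutral Pr[S_T < K] = N(−d₂) = N(-0.22) = 0.4129

0.4129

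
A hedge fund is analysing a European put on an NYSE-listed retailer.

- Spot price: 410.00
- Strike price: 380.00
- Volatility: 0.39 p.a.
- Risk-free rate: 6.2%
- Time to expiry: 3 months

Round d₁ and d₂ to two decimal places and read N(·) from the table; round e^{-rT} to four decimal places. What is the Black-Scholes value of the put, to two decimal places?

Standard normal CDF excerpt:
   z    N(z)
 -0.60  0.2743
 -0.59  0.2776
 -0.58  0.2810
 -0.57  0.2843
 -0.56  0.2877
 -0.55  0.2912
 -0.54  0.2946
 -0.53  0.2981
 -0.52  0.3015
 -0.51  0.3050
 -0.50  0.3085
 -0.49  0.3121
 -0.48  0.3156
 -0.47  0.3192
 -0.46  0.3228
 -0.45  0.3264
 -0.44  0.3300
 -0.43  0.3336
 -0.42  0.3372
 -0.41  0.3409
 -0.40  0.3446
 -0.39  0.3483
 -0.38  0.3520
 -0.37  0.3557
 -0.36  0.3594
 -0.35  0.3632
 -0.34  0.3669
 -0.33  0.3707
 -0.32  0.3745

16.52

σ√T = 0.39 × 0.5000 = 0.1950
d₁ = [ln(410/380) + (0.062 + ½·0.39²)·0.25] / (σ√T) = (0.0760 + 0.0345) / 0.1950 = 0.5667 ⇒ 0.57
d₂ = 0.5667 − 0.1950 = 0.3717 ⇒ 0.37
e^(−rT) = e^(−0.062·0.25) = 0.9846
P = 380·0.9846·N(-0.37) − 410·N(-0.57) = 380·0.9846·0.3557 − 410·0.2843 = 133.0844 − 116.5630 = 16.5214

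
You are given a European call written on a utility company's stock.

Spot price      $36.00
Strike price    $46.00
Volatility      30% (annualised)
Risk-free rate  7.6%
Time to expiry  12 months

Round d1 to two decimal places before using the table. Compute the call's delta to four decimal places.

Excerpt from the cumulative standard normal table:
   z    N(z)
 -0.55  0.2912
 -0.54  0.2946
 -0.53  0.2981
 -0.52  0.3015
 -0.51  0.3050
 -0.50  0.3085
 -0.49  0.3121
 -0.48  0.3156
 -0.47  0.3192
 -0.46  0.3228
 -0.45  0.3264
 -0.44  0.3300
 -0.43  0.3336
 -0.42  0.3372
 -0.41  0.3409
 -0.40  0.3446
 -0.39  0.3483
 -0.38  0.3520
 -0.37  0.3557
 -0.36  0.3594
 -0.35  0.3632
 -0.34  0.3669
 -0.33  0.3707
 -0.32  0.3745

0.3409

σ√T = 0.3 × 1.0000 = 0.3000
d₁ = [ln(36/46) + (0.076 + 0.3²/2)·1] / 0.3000 = [-0.2451 + 0.1210] / 0.3000 = -0.4137 → -0.41
N(d₁) = N(-0.41) = 0.3409
Δ_call = N(d₁) = 0.3409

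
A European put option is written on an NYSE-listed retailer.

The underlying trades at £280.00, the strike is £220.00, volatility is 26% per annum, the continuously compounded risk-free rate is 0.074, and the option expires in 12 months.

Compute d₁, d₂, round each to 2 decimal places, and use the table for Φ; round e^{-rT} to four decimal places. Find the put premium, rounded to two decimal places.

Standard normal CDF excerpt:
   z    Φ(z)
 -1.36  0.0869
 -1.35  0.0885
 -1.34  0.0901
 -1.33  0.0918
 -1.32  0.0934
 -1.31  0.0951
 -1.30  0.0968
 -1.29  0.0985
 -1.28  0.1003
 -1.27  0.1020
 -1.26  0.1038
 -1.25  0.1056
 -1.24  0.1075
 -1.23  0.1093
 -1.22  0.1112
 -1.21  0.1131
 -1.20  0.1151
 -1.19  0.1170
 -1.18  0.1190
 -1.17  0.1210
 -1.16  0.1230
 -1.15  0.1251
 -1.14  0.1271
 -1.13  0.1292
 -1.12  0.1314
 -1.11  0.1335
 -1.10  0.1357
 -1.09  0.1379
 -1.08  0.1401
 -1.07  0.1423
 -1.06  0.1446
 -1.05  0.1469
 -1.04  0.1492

£3.40

σ√T = 0.26·√1 = 0.2600
d₁ = [ln(280/220) + (0.074 + 0.26²/2)·1] / 0.2600 = [0.2412 + 0.1078] / 0.2600 = 1.3422 → 1.34
d₂ = d₁ − σ√T = 1.3422 − 0.2600 = 1.0822 → 1.08
e^(−rT) = e^(−0.074·1) = 0.9287
P = 220·0.9287·N(-1.08) − 280·N(-1.34) = 220·0.9287·0.1401 − 280·0.0901 = 28.6244 − 25.2280 = 3.3964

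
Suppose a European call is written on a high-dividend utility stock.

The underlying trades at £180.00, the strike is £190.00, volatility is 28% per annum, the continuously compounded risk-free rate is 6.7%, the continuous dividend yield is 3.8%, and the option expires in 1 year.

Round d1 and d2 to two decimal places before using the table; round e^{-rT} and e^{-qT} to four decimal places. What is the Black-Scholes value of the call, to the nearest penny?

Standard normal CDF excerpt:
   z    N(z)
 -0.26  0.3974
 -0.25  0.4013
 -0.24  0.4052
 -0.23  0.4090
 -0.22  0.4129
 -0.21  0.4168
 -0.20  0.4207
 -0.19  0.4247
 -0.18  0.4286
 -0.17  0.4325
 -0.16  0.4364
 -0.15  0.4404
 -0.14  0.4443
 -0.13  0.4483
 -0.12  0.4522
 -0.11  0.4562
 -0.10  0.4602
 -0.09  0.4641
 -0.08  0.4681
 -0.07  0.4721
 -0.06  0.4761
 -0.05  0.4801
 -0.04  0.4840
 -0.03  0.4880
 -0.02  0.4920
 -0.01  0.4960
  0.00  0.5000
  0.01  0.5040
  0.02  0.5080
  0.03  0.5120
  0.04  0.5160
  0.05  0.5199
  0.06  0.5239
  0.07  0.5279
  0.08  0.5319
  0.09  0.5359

σ√T = 0.28 × 1.0000 = 0.2800
d₁ = [ln(180/190) + (0.067 − 0.038 + ½·0.28²)·1] / (σ√T) = (-0.0541 + 0.0682) / 0.2800 = 0.0505 ⇒ 0.05
d₂ = 0.0505 − 0.2800 = -0.2295 ⇒ -0.23
exp(−qT) = exp(−0.038·1) = 0.9627;  exp(−rT) = exp(−0.067·1) = 0.9352
C = 180·0.9627·N(0.05) − 190·0.9352·N(-0.23) = 180·0.9627·0.5199 − 190·0.9352·0.4090 = 90.0914 − 72.6744 = 17.4170

£17.42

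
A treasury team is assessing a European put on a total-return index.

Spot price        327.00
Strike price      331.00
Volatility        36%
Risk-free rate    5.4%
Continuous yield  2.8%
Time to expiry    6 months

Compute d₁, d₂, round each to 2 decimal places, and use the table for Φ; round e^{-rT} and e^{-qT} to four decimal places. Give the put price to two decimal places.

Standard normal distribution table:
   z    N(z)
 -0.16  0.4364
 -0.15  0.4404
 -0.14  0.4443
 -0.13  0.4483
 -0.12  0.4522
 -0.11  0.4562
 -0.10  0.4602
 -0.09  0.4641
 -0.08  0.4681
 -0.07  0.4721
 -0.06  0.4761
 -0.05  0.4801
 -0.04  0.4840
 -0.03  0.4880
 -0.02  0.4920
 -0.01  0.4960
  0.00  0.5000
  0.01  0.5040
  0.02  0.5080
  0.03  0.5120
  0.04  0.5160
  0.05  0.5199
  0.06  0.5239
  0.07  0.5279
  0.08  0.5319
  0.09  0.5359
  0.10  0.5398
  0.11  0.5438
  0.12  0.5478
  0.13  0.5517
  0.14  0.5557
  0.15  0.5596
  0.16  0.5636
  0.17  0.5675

31.94

σ√T = 0.36 × 0.7071 = 0.2546
d₁ = [ln(327/331) + (0.054 − 0.028 + 0.36²/2)·0.5] / 0.2546 = [-0.0122 + 0.0454] / 0.2546 = 0.1306 → 0.13
d₂ = d₁ − σ√T = 0.1306 − 0.2546 = -0.1240 → -0.12
e^(−qT) = e^(−0.028·0.5) = 0.9861;  e^(−rT) = e^(−0.054·0.5) = 0.9734
N(−d₂) = N(0.12) = 0.5478;  N(−d₁) = N(-0.13) = 0.4483
P = 331·0.9734·0.5478 − 327·0.9861·0.4483 = 176.4986 − 144.5564 = 31.9422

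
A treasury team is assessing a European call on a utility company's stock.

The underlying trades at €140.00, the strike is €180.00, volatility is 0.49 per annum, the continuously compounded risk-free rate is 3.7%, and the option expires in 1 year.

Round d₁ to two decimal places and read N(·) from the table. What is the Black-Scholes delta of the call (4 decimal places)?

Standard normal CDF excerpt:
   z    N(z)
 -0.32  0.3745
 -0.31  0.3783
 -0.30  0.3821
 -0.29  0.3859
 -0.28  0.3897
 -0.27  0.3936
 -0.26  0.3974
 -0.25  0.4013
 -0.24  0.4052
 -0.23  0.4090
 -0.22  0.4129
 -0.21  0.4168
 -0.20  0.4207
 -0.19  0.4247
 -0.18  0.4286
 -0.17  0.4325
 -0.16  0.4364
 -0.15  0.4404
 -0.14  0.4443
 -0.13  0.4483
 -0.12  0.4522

0.4247

σ√T = 0.49 × 1.0000 = 0.4900
d₁ = [ln(140/180) + (0.037 + 0.49²/2)·1] / 0.4900 = [-0.2513 + 0.1570] / 0.4900 = -0.1924 which rounds to -0.19
N(d₁) = N(-0.19) = 0.4247
Δ_call = N(d₁) = 0.4247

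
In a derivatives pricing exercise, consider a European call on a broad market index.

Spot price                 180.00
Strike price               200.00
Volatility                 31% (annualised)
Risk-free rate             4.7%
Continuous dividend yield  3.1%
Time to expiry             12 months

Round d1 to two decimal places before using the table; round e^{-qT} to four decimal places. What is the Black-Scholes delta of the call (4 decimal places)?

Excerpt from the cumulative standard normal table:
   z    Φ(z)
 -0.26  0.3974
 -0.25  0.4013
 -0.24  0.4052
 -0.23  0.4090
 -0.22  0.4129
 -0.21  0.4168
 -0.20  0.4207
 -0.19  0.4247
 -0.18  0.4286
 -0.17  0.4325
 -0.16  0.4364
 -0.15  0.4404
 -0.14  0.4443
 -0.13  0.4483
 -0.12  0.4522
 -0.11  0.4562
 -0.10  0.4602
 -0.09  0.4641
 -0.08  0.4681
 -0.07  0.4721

0.4346

σ√T = 0.31·√1 = 0.3100
d₁ = [ln(180/200) + (0.047 − 0.031 + ½·0.31²)·1] / (σ√T) = (-0.1054 + 0.0640) / 0.3100 = -0.1333 which rounds to -0.13
N(d₁) = N(-0.13) = 0.4483
Δ_call = exp(−qT)·N(d₁) = 0.9695·0.4483 = 0.4346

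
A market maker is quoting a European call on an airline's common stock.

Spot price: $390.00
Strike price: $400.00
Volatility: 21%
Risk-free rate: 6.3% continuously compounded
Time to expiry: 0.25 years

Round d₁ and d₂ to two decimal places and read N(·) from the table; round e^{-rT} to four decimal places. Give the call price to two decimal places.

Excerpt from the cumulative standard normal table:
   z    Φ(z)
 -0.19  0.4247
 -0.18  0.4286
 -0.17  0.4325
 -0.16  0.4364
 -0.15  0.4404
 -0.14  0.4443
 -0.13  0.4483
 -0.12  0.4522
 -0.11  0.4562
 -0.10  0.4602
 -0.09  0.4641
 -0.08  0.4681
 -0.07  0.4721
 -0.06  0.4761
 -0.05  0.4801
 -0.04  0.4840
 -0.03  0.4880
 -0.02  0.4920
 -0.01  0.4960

σ√T = 0.21 × 0.5000 = 0.1050
d₁ = [ln(390/400) + (0.063 + 0.21²/2)·0.25] / 0.1050 = [-0.0253 + 0.0213] / 0.1050 = -0.0386 → -0.04
d₂ = d₁ − σ√T = -0.0386 − 0.1050 = -0.1436 → -0.14
exp(−rT) = exp(−0.063·0.25) = 0.9844
C = 390·N(-0.04) − 400·0.9844·N(-0.14) = 390·0.4840 − 400·0.9844·0.4443 = 188.7600 − 174.9476 = 13.8124

$13.81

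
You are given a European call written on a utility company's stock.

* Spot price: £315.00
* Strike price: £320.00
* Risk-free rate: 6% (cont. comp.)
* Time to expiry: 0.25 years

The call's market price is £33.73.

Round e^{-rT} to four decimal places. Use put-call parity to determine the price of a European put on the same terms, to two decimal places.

£33.96

exp(−rT) = exp(−0.06·0.25) = 0.9851
Put-call parity: C − P = S − K·e^(−rT) = 315 − 320·0.9851 = 315 − 315.2320 = -0.2320
P = C − (C − P) = 33.73 − (-0.2320) = 33.9620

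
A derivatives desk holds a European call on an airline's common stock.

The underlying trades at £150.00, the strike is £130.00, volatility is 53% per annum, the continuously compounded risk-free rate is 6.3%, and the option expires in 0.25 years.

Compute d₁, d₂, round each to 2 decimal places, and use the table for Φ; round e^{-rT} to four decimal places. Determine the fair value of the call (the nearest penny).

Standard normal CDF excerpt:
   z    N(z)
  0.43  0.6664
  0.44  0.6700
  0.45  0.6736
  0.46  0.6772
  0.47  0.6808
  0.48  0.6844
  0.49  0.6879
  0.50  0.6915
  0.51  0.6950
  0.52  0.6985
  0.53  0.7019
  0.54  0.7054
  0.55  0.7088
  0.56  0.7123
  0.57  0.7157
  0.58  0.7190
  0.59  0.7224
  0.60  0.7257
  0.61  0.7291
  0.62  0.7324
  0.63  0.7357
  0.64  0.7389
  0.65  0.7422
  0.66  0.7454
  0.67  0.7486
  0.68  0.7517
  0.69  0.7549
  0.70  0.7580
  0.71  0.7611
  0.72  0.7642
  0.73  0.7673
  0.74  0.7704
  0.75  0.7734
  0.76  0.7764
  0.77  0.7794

£27.97

T = 0.25;  σ√T = 0.2650
d₁ = [ln(150/130) + (0.063 + 0.53²/2)·0.25] / 0.2650 = [0.1431 + 0.0509] / 0.2650 = 0.7319 which rounds to 0.73
d₂ = d₁ − σ√T = 0.7319 − 0.2650 = 0.4669 which rounds to 0.47
e^(−rT) = e^(−0.063·0.25) = 0.9844
N(d₁) = N(0.73) = 0.7673;  N(d₂) = N(0.47) = 0.6808
C = 150·0.7673 − 130·0.9844·0.6808 = 115.0950 − 87.1233 = 27.9717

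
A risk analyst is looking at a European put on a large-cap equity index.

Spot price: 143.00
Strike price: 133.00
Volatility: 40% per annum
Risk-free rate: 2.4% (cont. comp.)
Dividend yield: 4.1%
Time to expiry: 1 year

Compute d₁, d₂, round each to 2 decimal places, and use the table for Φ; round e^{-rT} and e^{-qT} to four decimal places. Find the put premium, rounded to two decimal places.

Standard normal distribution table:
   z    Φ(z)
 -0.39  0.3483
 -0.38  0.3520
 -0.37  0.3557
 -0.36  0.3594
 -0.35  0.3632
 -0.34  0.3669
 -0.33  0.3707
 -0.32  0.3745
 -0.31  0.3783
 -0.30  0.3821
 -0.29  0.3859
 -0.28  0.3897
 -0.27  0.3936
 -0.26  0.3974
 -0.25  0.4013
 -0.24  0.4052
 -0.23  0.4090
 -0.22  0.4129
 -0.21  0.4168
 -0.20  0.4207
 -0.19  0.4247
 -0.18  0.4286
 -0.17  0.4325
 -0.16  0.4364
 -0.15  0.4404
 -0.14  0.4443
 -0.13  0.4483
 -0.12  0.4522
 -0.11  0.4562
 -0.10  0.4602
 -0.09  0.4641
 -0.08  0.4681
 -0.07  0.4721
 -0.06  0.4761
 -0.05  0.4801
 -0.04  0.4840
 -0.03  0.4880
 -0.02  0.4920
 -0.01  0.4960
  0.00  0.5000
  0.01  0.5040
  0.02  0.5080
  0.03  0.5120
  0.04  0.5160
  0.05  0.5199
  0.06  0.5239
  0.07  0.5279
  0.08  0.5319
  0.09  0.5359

17.67

σ√T = 0.4·√1 = 0.4000
ln(S/K) + (r − q + σ²/2)T = ln(143/133) + (0.024 − 0.041 + 0.4²/2)·1 = 0.0725 + 0.0630 = 0.1355
d₁ = 0.1355 / 0.4000 = 0.3387 ⇒ 0.34
d₂ = d₁ − σ√T = 0.3387 − 0.4000 = -0.0613 ⇒ -0.06
exp(−qT) = exp(−0.041·1) = 0.9598;  exp(−rT) = exp(−0.024·1) = 0.9763
N(−d₂) = N(0.06) = 0.5239;  N(−d₁) = N(-0.34) = 0.3669
P = 133·0.9763·0.5239 − 143·0.9598·0.3669 = 68.0273 − 50.3575 = 17.6698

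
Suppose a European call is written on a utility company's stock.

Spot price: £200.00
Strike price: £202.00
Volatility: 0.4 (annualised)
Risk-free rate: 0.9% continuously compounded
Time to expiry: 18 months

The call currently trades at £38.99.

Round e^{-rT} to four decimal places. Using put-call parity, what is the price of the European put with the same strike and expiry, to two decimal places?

£38.28

e^(−rT) = e^(−0.009·1.5) = 0.9866
Put-call parity: C − P = S − K·e^(−rT) = 200 − 202·0.9866 = 200 − 199.2932 = 0.7068
P = C − (C − P) = 38.99 − (0.7068) = 38.2832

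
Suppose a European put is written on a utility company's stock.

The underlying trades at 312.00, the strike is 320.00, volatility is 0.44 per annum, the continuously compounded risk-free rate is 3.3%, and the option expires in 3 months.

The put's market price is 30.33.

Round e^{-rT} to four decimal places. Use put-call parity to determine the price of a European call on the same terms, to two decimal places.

24.95

e^(−rT) = e^(−0.033·0.25) = 0.9918
Put-call parity: C − P = S − K·e^(−rT) = 312 − 320·0.9918 = 312 − 317.3760 = -5.3760
C = P + (C − P) = 30.33 + (-5.3760) = 24.9540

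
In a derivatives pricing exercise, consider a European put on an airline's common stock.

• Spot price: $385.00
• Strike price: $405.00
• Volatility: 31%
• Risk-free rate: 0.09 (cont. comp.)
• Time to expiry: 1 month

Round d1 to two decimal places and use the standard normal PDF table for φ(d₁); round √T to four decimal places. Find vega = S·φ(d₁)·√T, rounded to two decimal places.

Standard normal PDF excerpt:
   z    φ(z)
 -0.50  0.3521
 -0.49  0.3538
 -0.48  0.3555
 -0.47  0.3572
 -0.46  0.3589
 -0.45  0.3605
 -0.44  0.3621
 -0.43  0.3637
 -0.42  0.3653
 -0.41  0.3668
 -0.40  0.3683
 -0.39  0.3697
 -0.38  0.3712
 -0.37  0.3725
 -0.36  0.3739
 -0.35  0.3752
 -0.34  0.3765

40.25

σ√T = 0.31·√0.08333 = 0.0895
d₁ = [ln(385/405) + (0.09 + ½·0.31²)·0.08333] / (σ√T) = (-0.0506 + 0.0115) / 0.0895 = -0.4374 ⇒ -0.44
√T = √0.08333 = 0.2887
φ(d₁) = φ(-0.44) = 0.3621
vega = S·φ(d₁)·√T = 385·0.3621·0.2887 = 40.2472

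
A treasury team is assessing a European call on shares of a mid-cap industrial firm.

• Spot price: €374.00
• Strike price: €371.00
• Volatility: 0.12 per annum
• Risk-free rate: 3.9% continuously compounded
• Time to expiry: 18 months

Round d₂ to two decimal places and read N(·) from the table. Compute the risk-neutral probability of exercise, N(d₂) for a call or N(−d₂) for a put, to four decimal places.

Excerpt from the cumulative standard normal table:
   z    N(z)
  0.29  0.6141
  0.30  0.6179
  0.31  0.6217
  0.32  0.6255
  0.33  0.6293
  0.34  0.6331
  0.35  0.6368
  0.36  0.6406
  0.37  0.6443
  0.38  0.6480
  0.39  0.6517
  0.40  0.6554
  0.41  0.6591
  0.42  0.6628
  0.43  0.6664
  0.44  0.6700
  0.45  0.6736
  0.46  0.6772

σ√T = 0.12·√1.5 = 0.1470
d₁ = [ln(374/371) + (0.039 + 0.12²/2)·1.5] / 0.1470 = [0.0081 + 0.0693] / 0.1470 = 0.5263 → 0.53
d₂ = d₁ − σ√T = 0.5263 − 0.1470 = 0.3794 → 0.38
Risk-neutral Pr[S_T > K] = N(d₂) = N(0.38) = 0.6480

0.6480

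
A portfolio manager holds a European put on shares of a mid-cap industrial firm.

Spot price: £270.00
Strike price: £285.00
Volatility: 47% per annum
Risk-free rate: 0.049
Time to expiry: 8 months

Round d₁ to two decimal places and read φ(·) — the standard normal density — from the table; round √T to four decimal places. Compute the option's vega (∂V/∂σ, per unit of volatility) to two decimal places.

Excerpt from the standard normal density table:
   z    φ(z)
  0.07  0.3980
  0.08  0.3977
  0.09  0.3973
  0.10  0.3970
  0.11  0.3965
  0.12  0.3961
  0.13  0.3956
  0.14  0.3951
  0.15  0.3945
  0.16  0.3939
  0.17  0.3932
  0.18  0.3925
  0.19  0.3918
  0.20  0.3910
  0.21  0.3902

σ√T = 0.47 × 0.8165 = 0.3838
ln(S/K) + (r + σ²/2)T = ln(270/285) + (0.049 + 0.47²/2)·0.6667 = -0.0541 + 0.1063 = 0.0522
d₁ = 0.0522 / 0.3838 = 0.1361 which rounds to 0.14
√T = √0.6667 = 0.8165
φ(d₁) = φ(0.14) = 0.3951
vega = S·φ(d₁)·√T = 270·0.3951·0.8165 = 87.1018

87.10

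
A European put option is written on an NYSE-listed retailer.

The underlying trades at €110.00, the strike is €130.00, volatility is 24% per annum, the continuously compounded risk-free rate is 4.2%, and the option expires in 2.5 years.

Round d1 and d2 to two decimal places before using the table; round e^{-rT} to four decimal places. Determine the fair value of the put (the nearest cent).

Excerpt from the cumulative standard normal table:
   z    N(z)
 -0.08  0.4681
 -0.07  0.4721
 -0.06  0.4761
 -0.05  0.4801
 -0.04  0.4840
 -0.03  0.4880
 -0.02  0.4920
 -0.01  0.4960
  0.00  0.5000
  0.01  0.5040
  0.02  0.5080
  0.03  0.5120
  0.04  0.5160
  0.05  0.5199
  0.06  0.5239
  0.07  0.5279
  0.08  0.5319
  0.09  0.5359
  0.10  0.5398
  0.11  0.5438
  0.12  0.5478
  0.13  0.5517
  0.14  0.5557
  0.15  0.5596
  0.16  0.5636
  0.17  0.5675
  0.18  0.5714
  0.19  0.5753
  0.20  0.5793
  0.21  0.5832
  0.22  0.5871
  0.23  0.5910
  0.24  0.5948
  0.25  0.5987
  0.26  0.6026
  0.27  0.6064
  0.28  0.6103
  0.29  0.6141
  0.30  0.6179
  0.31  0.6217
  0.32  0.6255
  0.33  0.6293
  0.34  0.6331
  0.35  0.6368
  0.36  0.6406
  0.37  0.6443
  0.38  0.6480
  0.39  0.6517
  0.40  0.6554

σ√T = 0.24·√2.5 = 0.3795
d₁ = [ln(110/130) + (0.042 + 0.24²/2)·2.5] / 0.3795 = [-0.1671 + 0.1770] / 0.3795 = 0.0262 → 0.03
d₂ = d₁ − σ√T = 0.0262 − 0.3795 = -0.3533 → -0.35
e^(−rT) = e^(−0.042·2.5) = 0.9003
P = 130·0.9003·N(0.35) − 110·N(-0.03) = 130·0.9003·0.6368 − 110·0.4880 = 74.5304 − 53.6800 = 20.8504

€20.85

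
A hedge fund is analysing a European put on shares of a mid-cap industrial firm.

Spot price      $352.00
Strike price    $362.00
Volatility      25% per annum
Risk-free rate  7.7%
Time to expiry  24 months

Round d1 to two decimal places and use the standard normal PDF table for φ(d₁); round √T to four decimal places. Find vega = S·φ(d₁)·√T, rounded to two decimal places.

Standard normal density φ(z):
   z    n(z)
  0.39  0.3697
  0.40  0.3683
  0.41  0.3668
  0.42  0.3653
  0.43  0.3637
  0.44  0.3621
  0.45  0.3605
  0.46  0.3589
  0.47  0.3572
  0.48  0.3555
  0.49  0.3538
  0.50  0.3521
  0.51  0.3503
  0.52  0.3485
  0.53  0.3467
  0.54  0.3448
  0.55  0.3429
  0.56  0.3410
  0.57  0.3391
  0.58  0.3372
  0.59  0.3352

T = 2;  σ√T = 0.3536
d₁ = [ln(352/362) + (0.077 + 0.25²/2)·2] / 0.3536 = [-0.0280 + 0.2165] / 0.3536 = 0.5331 ≈ 0.53
√T = √2 = 1.4142
φ(d₁) = φ(0.53) = 0.3467
vega = S·φ(d₁)·√T = 352·0.3467·1.4142 = 172.5867

172.59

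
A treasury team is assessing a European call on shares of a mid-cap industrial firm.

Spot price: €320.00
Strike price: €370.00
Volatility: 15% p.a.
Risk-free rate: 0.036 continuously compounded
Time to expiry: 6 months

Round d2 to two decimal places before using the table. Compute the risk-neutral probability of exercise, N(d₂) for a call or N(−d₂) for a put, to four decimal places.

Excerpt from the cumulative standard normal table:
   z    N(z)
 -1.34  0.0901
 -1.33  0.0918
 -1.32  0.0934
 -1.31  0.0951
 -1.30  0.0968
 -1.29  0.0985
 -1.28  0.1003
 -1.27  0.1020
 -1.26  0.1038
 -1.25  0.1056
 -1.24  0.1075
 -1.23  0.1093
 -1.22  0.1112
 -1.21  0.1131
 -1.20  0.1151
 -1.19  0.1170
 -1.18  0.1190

0.1056

T = 0.5;  σ√T = 0.1061
d₁ = [ln(320/370) + (0.036 + 0.15²/2)·0.5] / 0.1061 = [-0.1452 + 0.0236] / 0.1061 = -1.1461 which rounds to -1.15
d₂ = d₁ − σ√T = -1.1461 − 0.1061 = -1.2521 which rounds to -1.25
Risk-neutral Pr[S_T > K] = N(d₂) = N(-1.25) = 0.1056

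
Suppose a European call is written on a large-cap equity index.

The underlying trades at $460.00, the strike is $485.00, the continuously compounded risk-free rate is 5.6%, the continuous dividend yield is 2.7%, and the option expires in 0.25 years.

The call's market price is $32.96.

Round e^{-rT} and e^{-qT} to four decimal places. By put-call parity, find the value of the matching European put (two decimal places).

$54.30

e^(−qT) = e^(−0.027·0.25) = 0.9933;  e^(−rT) = e^(−0.056·0.25) = 0.9861
Put-call parity: C − P = S·e^(−qT) − K·e^(−rT) = 460·0.9933 − 485·0.9861 = 456.9180 − 478.2585 = -21.3405
P = C − (C − P) = 32.96 − (-21.3405) = 54.3005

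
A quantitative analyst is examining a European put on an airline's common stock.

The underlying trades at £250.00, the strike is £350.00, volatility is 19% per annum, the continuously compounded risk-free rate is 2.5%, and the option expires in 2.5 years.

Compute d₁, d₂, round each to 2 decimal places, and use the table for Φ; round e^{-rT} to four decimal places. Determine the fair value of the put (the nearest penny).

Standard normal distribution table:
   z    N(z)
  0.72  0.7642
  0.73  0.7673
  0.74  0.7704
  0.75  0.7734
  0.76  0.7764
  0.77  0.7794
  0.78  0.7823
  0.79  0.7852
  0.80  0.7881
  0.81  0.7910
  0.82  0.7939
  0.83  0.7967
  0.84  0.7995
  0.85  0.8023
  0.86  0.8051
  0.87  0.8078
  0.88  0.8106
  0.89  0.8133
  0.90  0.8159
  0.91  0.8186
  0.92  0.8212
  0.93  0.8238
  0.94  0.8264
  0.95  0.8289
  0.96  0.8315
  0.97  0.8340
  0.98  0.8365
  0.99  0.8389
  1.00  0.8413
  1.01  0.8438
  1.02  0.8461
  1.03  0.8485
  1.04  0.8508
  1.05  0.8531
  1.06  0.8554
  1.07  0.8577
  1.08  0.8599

£87.15

T = 2.5;  σ√T = 0.3004
ln(S/K) + (r + σ²/2)T = ln(250/350) + (0.025 + 0.19²/2)·2.5 = -0.3365 + 0.1076 = -0.2288
d₁ = -0.2288 / 0.3004 = -0.7618 which rounds to -0.76
d₂ = d₁ − σ√T = -0.7618 − 0.3004 = -1.0622 which rounds to -1.06
e^(−rT) = e^(−0.025·2.5) = 0.9394
P = 350·0.9394·N(1.06) − 250·N(0.76) = 350·0.9394·0.8554 − 250·0.7764 = 281.2470 − 194.1000 = 87.1470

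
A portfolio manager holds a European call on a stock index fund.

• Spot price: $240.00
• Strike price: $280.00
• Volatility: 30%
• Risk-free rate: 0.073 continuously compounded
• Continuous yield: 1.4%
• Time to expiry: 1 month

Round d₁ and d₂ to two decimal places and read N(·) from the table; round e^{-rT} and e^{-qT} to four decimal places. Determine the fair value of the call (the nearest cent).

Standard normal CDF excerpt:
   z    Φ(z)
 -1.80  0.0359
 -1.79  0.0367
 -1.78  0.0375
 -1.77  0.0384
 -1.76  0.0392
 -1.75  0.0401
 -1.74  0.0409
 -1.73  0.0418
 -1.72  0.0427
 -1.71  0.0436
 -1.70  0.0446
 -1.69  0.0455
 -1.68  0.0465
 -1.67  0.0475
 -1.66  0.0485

$0.46

σ√T = 0.3·√0.08333 = 0.0866
ln(S/K) + (r − q + σ²/2)T = ln(240/280) + (0.073 − 0.014 + 0.3²/2)·0.08333 = -0.1542 + 0.0087 = -0.1455
d₁ = -0.1455 / 0.0866 = -1.6799 ≈ -1.68
d₂ = d₁ − σ√T = -1.6799 − 0.0866 = -1.7665 ≈ -1.77
exp(−qT) = exp(−0.014·0.08333) = 0.9988;  exp(−rT) = exp(−0.073·0.08333) = 0.9939
C = 240·0.9988·N(-1.68) − 280·0.9939·N(-1.77) = 240·0.9988·0.0465 − 280·0.9939·0.0384 = 11.1466 − 10.6864 = 0.4602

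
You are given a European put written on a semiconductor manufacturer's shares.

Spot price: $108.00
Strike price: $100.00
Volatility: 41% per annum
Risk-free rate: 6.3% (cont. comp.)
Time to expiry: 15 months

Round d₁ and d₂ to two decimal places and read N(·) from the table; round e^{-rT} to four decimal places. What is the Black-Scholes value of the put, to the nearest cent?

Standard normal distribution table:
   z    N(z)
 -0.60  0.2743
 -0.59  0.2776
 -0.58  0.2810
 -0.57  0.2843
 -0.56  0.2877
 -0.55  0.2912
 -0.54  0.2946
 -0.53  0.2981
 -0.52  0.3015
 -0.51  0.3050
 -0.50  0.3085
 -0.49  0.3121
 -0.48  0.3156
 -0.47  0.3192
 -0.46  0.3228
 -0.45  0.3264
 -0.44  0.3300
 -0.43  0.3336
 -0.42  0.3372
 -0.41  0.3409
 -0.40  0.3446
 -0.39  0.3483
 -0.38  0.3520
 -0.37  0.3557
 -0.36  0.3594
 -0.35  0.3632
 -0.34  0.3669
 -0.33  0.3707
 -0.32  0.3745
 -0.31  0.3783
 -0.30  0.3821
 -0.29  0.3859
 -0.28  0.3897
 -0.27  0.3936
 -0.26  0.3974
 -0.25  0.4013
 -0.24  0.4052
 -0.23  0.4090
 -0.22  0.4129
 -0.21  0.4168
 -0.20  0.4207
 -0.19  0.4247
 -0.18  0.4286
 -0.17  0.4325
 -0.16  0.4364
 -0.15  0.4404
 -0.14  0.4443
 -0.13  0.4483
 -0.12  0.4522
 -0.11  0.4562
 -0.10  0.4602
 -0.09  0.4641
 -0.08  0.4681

$11.46

σ√T = 0.41·√1.25 = 0.4584
d₁ = [ln(108/100) + (0.063 + ½·0.41²)·1.25] / (σ√T) = (0.0770 + 0.1838) / 0.4584 = 0.5689 ≈ 0.57
d₂ = 0.5689 − 0.4584 = 0.1105 ≈ 0.11
e^(−rT) = e^(−0.063·1.25) = 0.9243
P = 100·0.9243·N(-0.11) − 108·N(-0.57) = 100·0.9243·0.4562 − 108·0.2843 = 42.1666 − 30.7044 = 11.4622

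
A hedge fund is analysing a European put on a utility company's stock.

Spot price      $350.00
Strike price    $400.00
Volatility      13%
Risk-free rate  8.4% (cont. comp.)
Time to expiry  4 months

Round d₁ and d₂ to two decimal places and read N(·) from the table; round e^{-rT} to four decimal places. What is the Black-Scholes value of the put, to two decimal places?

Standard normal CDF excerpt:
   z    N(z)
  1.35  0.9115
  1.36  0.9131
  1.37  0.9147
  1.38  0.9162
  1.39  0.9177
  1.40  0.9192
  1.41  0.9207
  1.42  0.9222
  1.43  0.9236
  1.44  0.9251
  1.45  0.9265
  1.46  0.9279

$39.68

σ√T = 0.13 × 0.5774 = 0.0751
d₁ = [ln(350/400) + (0.084 + ½·0.13²)·0.3333] / (σ√T) = (-0.1335 + 0.0308) / 0.0751 = -1.3685 ≈ -1.37
d₂ = -1.3685 − 0.0751 = -1.4436 ≈ -1.44
exp(−rT) = exp(−0.084·0.3333) = 0.9724
P = 400·0.9724·N(1.44) − 350·N(1.37) = 400·0.9724·0.9251 − 350·0.9147 = 359.8269 − 320.1450 = 39.6819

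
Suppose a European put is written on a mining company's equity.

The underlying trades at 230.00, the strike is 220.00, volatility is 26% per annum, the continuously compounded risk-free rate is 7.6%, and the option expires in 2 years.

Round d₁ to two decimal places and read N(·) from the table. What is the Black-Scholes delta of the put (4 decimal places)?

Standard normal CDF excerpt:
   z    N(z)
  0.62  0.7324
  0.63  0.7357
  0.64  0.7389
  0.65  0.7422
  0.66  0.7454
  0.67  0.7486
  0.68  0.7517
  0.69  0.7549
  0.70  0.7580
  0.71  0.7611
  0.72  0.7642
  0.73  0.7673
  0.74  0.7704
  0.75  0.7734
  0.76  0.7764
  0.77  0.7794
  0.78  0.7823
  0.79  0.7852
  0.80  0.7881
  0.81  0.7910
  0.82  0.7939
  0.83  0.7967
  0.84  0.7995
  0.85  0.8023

-0.2358

σ√T = 0.26·√2 = 0.3677
d₁ = [ln(230/220) + (0.076 + 0.26²/2)·2] / 0.3677 = [0.0445 + 0.2196] / 0.3677 = 0.7181 ⇒ 0.72
N(d₁) = N(0.72) = 0.7642
Δ_put = N(d₁) − 1 = 0.7642 − 1 = -0.2358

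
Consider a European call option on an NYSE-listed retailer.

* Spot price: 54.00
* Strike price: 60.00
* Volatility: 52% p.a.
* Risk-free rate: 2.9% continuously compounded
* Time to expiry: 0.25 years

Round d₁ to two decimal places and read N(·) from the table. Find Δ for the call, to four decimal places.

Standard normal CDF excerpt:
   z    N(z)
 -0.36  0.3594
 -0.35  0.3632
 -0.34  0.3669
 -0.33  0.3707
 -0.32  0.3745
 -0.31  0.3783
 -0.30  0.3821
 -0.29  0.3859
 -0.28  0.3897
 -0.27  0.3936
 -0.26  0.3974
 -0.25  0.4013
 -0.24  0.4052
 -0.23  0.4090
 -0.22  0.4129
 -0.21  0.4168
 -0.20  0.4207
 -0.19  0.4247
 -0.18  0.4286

0.4013

σ√T = 0.52·√0.25 = 0.2600
ln(S/K) + (r + σ²/2)T = ln(54/60) + (0.029 + 0.52²/2)·0.25 = -0.1054 + 0.0411 = -0.0643
d₁ = -0.0643 / 0.2600 = -0.2473 ≈ -0.25
N(d₁) = N(-0.25) = 0.4013
Δ_call = N(d₁) = 0.4013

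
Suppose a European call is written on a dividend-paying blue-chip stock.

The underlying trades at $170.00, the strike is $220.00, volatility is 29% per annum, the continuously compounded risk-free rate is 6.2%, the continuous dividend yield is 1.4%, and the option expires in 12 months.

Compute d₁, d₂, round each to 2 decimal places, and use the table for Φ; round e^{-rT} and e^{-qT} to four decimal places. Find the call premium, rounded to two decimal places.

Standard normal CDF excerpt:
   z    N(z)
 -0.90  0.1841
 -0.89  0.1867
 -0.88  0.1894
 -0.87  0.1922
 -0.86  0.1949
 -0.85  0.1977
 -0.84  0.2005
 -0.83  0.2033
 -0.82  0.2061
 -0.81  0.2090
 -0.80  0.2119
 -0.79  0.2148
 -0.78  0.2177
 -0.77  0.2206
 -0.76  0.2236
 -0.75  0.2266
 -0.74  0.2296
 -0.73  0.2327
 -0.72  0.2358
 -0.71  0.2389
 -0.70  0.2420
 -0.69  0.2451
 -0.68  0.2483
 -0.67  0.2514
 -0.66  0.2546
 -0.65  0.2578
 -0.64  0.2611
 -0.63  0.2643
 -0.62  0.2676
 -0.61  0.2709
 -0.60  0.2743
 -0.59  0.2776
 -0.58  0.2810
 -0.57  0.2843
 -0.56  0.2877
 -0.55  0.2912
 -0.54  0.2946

$7.36

σ√T = 0.29·√1 = 0.2900
ln(S/K) + (r − q + σ²/2)T = ln(170/220) + (0.062 − 0.014 + 0.29²/2)·1 = -0.2578 + 0.0900 = -0.1678
d₁ = -0.1678 / 0.2900 = -0.5785 ⇒ -0.58
d₂ = d₁ − σ√T = -0.5785 − 0.2900 = -0.8685 ⇒ -0.87
e^(−qT) = e^(−0.014·1) = 0.9861;  e^(−rT) = e^(−0.062·1) = 0.9399
C = 170·0.9861·N(-0.58) − 220·0.9399·N(-0.87) = 170·0.9861·0.2810 − 220·0.9399·0.1922 = 47.1060 − 39.7427 = 7.3633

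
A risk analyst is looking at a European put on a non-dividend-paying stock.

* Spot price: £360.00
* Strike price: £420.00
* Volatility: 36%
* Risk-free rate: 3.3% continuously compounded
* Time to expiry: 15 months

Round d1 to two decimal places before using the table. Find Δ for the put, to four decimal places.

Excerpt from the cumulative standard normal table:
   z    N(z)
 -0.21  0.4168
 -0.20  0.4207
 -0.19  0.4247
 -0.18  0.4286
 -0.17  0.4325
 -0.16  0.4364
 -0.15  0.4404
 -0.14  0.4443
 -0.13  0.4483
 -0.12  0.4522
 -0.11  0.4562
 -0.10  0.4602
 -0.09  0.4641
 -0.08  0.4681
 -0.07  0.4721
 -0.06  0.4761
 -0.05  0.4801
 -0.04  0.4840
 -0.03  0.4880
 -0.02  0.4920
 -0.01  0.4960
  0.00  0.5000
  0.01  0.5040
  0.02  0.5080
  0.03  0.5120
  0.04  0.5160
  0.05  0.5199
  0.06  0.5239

-0.5319

σ√T = 0.36 × 1.1180 = 0.4025
d₁ = [ln(360/420) + (0.033 + ½·0.36²)·1.25] / (σ√T) = (-0.1542 + 0.1222) / 0.4025 = -0.0793 → -0.08
N(d₁) = N(-0.08) = 0.4681
Δ_put = N(d₁) − 1 = 0.4681 − 1 = -0.5319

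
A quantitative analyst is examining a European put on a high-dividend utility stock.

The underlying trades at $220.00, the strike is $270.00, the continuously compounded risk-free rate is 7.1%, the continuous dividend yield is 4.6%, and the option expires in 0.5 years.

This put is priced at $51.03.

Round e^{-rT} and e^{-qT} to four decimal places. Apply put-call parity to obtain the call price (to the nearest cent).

exp(−qT) = exp(−0.046·0.5) = 0.9773;  exp(−rT) = exp(−0.071·0.5) = 0.9651
Put-call parity: C − P = S·e^(−qT) − K·e^(−rT) = 220·0.9773 − 270·0.9651 = 215.0060 − 260.5770 = -45.5710
C = P + (C − P) = 51.03 + (-45.5710) = 5.4590

$5.46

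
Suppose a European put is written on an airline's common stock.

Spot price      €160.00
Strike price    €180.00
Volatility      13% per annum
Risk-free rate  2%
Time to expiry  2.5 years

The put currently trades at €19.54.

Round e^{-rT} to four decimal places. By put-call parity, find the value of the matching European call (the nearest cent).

exp(−rT) = exp(−0.02·2.5) = 0.9512
Put-call parity: C − P = S − K·e^(−rT) = 160 − 180·0.9512 = 160 − 171.2160 = -11.2160
C = P + (C − P) = 19.54 + (-11.2160) = 8.3240

€8.32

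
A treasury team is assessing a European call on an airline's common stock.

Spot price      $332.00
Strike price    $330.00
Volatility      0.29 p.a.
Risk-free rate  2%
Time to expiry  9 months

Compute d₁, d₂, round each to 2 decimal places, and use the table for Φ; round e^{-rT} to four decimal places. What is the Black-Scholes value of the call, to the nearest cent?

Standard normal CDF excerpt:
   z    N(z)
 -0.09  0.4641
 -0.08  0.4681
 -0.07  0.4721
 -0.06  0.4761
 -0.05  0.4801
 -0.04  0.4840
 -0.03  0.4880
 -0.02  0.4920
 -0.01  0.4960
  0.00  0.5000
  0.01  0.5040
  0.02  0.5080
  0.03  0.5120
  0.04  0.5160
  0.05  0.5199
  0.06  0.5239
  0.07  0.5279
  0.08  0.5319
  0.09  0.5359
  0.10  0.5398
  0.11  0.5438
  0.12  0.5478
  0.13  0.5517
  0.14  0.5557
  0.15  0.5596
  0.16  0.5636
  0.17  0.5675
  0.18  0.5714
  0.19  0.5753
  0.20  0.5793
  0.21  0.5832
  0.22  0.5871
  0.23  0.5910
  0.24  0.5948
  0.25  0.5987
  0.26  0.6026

$36.28

T = 0.75;  σ√T = 0.2511
d₁ = [ln(332/330) + (0.02 + 0.29²/2)·0.75] / 0.2511 = [0.0060 + 0.0465] / 0.2511 = 0.2094 → 0.21
d₂ = d₁ − σ√T = 0.2094 − 0.2511 = -0.0418 → -0.04
e^(−rT) = e^(−0.02·0.75) = 0.9851
N(d₁) = N(0.21) = 0.5832;  N(d₂) = N(-0.04) = 0.4840
C = 332·0.5832 − 330·0.9851·0.4840 = 193.6224 − 157.3402 = 36.2822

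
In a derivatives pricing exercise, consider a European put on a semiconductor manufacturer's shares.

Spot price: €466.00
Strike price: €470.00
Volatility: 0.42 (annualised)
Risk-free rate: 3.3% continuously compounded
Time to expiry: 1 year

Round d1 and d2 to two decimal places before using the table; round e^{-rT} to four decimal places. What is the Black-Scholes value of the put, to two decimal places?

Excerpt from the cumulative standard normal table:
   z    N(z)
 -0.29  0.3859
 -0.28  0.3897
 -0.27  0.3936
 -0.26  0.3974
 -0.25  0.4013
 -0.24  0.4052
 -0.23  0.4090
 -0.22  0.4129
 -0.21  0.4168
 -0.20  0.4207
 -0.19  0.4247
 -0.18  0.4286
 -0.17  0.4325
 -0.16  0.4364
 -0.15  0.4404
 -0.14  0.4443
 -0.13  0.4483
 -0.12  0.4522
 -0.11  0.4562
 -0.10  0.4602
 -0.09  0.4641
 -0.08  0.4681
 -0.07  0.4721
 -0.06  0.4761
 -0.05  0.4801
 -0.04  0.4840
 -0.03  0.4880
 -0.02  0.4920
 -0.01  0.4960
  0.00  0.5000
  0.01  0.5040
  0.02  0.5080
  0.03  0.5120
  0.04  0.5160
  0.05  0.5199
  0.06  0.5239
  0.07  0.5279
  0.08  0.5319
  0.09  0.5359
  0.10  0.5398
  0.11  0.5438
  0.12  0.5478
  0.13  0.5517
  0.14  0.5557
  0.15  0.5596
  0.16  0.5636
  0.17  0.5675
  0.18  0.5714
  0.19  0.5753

σ√T = 0.42 × 1.0000 = 0.4200
d₁ = [ln(466/470) + (0.033 + 0.42²/2)·1] / 0.4200 = [-0.0085 + 0.1212] / 0.4200 = 0.2682 which rounds to 0.27
d₂ = d₁ − σ√T = 0.2682 − 0.4200 = -0.1518 which rounds to -0.15
exp(−rT) = exp(−0.033·1) = 0.9675
N(−d₂) = N(0.15) = 0.5596;  N(−d₁) = N(-0.27) = 0.3936
P = 470·0.9675·0.5596 − 466·0.3936 = 254.4641 − 183.4176 = 71.0465

€71.05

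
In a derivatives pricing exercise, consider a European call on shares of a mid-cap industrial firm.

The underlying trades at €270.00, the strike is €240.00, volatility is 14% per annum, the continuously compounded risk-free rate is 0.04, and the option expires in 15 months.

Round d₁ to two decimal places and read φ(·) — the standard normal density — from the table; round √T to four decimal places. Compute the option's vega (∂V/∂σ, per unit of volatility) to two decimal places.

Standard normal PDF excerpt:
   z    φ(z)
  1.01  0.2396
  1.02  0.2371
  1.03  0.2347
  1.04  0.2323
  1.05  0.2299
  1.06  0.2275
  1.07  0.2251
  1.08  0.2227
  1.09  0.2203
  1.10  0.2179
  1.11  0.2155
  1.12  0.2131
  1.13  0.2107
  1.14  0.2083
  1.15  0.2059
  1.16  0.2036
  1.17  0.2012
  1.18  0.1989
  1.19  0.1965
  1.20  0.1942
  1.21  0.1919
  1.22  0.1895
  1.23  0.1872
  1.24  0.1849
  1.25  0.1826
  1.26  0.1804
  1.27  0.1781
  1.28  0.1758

T = 1.25;  σ√T = 0.1565
d₁ = [ln(270/240) + (0.04 + 0.14²/2)·1.25] / 0.1565 = [0.1178 + 0.0623] / 0.1565 = 1.1502 ⇒ 1.15
√T = √1.25 = 1.1180
φ(d₁) = φ(1.15) = 0.2059
vega = S·φ(d₁)·√T = 270·0.2059·1.1180 = 62.1530

62.15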